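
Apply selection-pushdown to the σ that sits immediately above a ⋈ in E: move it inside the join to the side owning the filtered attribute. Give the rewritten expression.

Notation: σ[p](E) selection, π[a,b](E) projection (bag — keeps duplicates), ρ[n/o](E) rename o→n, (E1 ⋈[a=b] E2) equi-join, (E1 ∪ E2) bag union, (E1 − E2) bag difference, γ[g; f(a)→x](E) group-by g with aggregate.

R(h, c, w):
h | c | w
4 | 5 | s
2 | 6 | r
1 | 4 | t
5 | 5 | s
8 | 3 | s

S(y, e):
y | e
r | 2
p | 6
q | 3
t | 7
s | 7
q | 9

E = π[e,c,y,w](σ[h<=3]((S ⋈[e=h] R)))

σ filters on h, owned by the right side.
E' = π[e,c,y,w]((S ⋈[e=h] σ[h<=3](R)))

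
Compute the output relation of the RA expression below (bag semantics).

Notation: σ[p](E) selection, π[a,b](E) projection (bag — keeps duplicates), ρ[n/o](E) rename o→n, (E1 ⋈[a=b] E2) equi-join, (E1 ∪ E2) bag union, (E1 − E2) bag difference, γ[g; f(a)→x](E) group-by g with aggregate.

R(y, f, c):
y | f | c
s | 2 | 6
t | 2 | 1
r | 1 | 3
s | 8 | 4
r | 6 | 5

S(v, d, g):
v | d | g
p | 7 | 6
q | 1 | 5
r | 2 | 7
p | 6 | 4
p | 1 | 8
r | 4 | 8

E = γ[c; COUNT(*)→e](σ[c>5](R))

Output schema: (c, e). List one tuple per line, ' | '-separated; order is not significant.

Subexpression sizes:
  R → 5
  σ[c>5](R) → 1
  γ[c; COUNT(*)→e](σ[c>5](R)) → 1

== RESULT ==
c | e
6 | 1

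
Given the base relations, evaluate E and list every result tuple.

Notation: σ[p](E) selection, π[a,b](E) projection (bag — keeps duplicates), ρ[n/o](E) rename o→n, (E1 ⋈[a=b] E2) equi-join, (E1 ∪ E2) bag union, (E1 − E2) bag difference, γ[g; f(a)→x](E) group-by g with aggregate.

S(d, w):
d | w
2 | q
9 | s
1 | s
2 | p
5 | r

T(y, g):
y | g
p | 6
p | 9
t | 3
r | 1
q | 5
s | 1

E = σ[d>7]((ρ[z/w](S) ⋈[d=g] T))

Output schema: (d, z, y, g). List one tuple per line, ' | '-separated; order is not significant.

Subexpression sizes:
  S → 5
  ρ[z/w](S) → 5
  T → 6
  (ρ[z/w](S) ⋈[d=g] T) → 4
  σ[d>7]((ρ[z/w](S) ⋈[d=g] T)) → 1

== RESULT ==
d | z | y | g
9 | s | p | 9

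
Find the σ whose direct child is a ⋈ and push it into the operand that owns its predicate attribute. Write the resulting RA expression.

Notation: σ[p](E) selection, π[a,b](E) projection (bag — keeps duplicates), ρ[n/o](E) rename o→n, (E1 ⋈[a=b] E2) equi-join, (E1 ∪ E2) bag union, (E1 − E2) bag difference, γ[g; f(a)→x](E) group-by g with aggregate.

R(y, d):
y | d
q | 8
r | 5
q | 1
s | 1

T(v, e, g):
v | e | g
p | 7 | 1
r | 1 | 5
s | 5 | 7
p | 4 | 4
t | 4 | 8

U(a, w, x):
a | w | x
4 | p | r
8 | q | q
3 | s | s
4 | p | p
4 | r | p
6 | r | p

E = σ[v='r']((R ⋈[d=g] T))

σ filters on v, owned by the right side.
E' = (R ⋈[d=g] σ[v='r'](T))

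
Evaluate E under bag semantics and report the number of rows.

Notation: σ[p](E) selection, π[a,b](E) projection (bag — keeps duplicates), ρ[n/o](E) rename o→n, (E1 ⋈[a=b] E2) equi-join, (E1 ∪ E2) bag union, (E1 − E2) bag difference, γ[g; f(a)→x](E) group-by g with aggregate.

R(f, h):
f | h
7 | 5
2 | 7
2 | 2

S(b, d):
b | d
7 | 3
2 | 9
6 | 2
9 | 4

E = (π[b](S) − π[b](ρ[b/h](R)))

Stepwise |·|:
  S → 4
  π[b](S) → 4
  R → 3
  ρ[b/h](R) → 3
  π[b](ρ[b/h](R)) → 3
  (π[b](S) − π[b](ρ[b/h](R))) → 2

|E| = 2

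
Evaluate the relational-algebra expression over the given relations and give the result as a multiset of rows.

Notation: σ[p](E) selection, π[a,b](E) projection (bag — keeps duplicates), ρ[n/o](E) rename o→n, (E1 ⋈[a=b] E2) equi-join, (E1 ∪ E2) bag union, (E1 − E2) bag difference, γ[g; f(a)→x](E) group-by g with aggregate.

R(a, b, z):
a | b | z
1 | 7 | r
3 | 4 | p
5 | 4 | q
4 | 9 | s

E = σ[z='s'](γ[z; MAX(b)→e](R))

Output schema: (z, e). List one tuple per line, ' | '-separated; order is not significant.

Stepwise |·|:
  R → 4
  γ[z; MAX(b)→e](R) → 4
  σ[z='s'](γ[z; MAX(b)→e](R)) → 1

== RESULT ==
z | e
s | 9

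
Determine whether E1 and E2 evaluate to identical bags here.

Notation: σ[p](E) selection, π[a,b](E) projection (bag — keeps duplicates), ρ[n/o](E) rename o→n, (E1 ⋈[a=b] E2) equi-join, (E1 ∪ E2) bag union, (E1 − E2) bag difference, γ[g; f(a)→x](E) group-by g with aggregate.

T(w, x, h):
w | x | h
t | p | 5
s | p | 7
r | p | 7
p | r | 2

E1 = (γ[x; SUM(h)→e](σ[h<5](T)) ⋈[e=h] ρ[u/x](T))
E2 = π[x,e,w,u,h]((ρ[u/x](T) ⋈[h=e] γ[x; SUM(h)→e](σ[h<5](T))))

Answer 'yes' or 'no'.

E1 stepwise |·|:
  T → 4
  σ[h<5](T) → 1
  γ[x; SUM(h)→e](σ[h<5](T)) → 1
  T → 4
  ρ[u/x](T) → 4
  (γ[x; SUM(h)→e](σ[h<5](T)) ⋈[e=h] ρ[u/x](T)) → 1
E2 stepwise |·|:
  T → 4
  ρ[u/x](T) → 4
  T → 4
  σ[h<5](T) → 1
  γ[x; SUM(h)→e](σ[h<5](T)) → 1
  (ρ[u/x](T) ⋈[h=e] γ[x; SUM(h)→e](σ[h<5](T))) → 1
  π[x,e,w,u,h]((ρ[u/x](T) ⋈[h=e] γ[x; SUM(h)→e](σ[h<5](T)))) → 1

E1 and E2 produce the same multiset:
x | e | w | u | h
r | 2 | p | r | 2

yes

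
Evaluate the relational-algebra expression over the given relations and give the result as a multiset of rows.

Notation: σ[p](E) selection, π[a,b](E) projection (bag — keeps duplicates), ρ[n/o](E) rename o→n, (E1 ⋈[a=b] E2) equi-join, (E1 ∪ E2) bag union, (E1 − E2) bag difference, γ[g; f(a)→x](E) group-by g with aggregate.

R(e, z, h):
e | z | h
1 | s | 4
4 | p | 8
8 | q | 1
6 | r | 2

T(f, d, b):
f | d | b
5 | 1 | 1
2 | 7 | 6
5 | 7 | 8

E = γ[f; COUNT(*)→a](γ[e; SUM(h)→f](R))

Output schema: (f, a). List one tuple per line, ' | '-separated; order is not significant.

Per-node cardinality:
  R → 4
  γ[e; SUM(h)→f](R) → 4
  γ[f; COUNT(*)→a](γ[e; SUM(h)→f](R)) → 4

== RESULT ==
f | a
1 | 1
2 | 1
4 | 1
8 | 1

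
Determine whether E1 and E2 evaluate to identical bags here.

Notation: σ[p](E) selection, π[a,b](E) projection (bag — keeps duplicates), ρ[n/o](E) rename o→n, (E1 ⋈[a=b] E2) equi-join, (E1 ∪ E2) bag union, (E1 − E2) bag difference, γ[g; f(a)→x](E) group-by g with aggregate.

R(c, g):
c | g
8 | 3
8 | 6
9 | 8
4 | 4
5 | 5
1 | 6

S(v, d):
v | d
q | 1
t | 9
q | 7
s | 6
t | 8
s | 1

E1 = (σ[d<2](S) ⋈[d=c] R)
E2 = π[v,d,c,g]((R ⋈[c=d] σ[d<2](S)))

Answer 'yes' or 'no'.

E1 stepwise |·|:
  S → 6
  σ[d<2](S) → 2
  R → 6
  (σ[d<2](S) ⋈[d=c] R) → 2
E2 stepwise |·|:
  R → 6
  S → 6
  σ[d<2](S) → 2
  (R ⋈[c=d] σ[d<2](S)) → 2
  π[v,d,c,g]((R ⋈[c=d] σ[d<2](S))) → 2

E1 and E2 produce the same multiset:
v | d | c | g
q | 1 | 1 | 6
s | 1 | 1 | 6

yes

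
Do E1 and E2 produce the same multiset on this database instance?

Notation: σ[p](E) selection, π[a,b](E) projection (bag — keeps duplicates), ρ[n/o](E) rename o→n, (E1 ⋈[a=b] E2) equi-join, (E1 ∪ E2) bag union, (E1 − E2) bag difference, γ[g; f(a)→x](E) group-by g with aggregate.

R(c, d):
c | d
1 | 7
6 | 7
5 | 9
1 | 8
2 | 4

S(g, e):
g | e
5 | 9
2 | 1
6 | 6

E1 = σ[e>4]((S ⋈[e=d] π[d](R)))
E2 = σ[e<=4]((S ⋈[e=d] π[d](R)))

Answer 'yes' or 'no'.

E1 per-node cardinality:
  S → 3
  R → 5
  π[d](R) → 5
  (S ⋈[e=d] π[d](R)) → 1
  σ[e>4]((S ⋈[e=d] π[d](R))) → 1
E2 per-node cardinality:
  S → 3
  R → 5
  π[d](R) → 5
  (S ⋈[e=d] π[d](R)) → 1
  σ[e<=4]((S ⋈[e=d] π[d](R))) → 0

E1 result:
g | e | d
5 | 9 | 9
E2 result:
g | e | d
(0 rows)
Witness: (5, 9, 9) appears 1× in E1 but 0× in E2.

no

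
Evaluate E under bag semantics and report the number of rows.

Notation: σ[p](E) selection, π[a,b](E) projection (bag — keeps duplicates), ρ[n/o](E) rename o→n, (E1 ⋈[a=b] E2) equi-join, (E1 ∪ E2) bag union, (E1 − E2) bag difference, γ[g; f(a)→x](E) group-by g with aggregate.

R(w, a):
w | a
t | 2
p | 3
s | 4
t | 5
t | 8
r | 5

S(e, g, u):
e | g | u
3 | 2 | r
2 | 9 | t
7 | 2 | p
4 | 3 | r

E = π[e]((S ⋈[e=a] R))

Subexpression sizes:
  S → 4
  R → 6
  (S ⋈[e=a] R) → 3
  π[e]((S ⋈[e=a] R)) → 3

|E| = 3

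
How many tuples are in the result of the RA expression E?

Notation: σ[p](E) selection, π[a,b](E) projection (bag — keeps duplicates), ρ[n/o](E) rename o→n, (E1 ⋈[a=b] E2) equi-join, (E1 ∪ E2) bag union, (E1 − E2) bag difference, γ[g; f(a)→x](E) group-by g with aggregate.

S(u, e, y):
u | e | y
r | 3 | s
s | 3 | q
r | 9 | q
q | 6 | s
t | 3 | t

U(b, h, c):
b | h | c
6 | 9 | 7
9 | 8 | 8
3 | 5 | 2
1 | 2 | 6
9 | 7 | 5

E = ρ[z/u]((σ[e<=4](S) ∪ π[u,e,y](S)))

Row counts bottom-up:
  S → 5
  σ[e<=4](S) → 3
  S → 5
  π[u,e,y](S) → 5
  (σ[e<=4](S) ∪ π[u,e,y](S)) → 8
  ρ[z/u]((σ[e<=4](S) ∪ π[u,e,y](S))) → 8

|E| = 8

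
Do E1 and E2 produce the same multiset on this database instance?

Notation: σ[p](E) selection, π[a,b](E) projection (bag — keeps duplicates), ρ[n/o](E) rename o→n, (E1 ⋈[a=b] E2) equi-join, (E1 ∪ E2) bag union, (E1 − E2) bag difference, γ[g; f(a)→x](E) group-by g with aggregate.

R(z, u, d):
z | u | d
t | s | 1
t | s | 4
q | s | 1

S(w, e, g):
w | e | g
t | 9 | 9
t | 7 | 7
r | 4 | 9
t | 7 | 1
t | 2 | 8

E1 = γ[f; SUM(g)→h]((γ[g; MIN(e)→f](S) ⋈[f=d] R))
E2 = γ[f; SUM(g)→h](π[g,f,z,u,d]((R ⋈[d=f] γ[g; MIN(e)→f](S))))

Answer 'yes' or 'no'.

E1 row counts bottom-up:
  S → 5
  γ[g; MIN(e)→f](S) → 4
  R → 3
  (γ[g; MIN(e)→f](S) ⋈[f=d] R) → 1
  γ[f; SUM(g)→h]((γ[g; MIN(e)→f](S) ⋈[f=d] R)) → 1
E2 row counts bottom-up:
  R → 3
  S → 5
  γ[g; MIN(e)→f](S) → 4
  (R ⋈[d=f] γ[g; MIN(e)→f](S)) → 1
  π[g,f,z,u,d]((R ⋈[d=f] γ[g; MIN(e)→f](S))) → 1
  γ[f; SUM(g)→h](π[g,f,z,u,d]((R ⋈[d=f] γ[g; MIN(e)→f](S)))) → 1

E1 and E2 produce the same multiset:
f | h
4 | 9

yes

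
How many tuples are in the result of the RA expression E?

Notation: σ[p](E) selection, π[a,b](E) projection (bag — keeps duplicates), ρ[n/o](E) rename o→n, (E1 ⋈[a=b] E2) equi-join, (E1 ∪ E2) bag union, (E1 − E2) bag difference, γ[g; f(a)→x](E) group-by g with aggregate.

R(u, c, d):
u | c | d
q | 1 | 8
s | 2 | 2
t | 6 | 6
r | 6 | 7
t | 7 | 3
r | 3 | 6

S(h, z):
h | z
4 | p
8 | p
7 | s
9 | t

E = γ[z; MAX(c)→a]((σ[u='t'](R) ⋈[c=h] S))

Stepwise |·|:
  R → 6
  σ[u='t'](R) → 2
  S → 4
  (σ[u='t'](R) ⋈[c=h] S) → 1
  γ[z; MAX(c)→a]((σ[u='t'](R) ⋈[c=h] S)) → 1

|E| = 1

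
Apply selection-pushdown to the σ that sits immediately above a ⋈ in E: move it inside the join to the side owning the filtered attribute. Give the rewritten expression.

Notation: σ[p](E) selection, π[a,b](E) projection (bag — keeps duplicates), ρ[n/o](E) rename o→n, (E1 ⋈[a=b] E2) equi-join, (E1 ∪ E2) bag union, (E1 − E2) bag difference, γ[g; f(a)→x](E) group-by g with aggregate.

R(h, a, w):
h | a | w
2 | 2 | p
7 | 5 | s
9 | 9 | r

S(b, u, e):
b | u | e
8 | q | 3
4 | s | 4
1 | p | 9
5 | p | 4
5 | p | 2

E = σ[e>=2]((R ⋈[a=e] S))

σ filters on e, owned by the right side.
E' = (R ⋈[a=e] σ[e>=2](S))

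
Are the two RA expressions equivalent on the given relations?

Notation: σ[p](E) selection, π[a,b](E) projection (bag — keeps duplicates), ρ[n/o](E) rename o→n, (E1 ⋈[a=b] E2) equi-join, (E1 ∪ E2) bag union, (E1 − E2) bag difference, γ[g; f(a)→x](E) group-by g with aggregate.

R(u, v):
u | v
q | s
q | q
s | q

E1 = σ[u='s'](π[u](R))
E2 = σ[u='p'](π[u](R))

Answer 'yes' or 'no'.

E1 subexpression sizes:
  R → 3
  π[u](R) → 3
  σ[u='s'](π[u](R)) → 1
E2 subexpression sizes:
  R → 3
  π[u](R) → 3
  σ[u='p'](π[u](R)) → 0

E1 result:
u
s
E2 result:
u
(0 rows)
Witness: ('s',) appears 1× in E1 but 0× in E2.

no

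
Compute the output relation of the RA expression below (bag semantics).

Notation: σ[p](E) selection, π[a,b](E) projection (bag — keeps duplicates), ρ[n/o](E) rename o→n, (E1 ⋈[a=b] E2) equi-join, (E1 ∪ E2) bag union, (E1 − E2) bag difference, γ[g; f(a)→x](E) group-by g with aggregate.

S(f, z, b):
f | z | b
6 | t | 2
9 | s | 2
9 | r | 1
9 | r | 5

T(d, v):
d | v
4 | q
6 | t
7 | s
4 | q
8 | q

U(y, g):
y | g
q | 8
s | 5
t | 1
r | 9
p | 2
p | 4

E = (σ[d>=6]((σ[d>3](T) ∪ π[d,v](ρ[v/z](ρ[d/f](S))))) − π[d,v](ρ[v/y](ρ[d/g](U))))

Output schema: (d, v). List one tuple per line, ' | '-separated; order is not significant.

Stepwise |·|:
  T → 5
  σ[d>3](T) → 5
  S → 4
  ρ[d/f](S) → 4
  ρ[v/z](ρ[d/f](S)) → 4
  π[d,v](ρ[v/z](ρ[d/f](S))) → 4
  (σ[d>3](T) ∪ π[d,v](ρ[v/z](ρ[d/f](S)))) → 9
  σ[d>=6]((σ[d>3](T) ∪ π[d,v](ρ[v/z](ρ[d/f](S))))) → 7
  U → 6
  ρ[d/g](U) → 6
  ρ[v/y](ρ[d/g](U)) → 6
  π[d,v](ρ[v/y](ρ[d/g](U))) → 6
  (σ[d>=6]((σ[d>3](T) ∪ π[d,v](ρ[v/z](ρ[d/f](S))))) − π[d,v](ρ[v/y](ρ[d/g](U)))) → 5

== RESULT ==
d | v
6 | t
6 | t
7 | s
9 | r
9 | s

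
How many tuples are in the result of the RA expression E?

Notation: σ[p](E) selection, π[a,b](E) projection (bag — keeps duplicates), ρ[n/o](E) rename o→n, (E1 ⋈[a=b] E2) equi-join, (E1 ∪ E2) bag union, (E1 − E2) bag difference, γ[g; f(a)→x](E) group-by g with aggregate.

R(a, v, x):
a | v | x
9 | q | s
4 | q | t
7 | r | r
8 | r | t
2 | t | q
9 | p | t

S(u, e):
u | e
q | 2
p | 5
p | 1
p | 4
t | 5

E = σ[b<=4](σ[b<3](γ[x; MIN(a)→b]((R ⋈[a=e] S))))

Row counts bottom-up:
  R → 6
  S → 5
  (R ⋈[a=e] S) → 2
  γ[x; MIN(a)→b]((R ⋈[a=e] S)) → 2
  σ[b<3](γ[x; MIN(a)→b]((R ⋈[a=e] S))) → 1
  σ[b<=4](σ[b<3](γ[x; MIN(a)→b]((R ⋈[a=e] S)))) → 1

|E| = 1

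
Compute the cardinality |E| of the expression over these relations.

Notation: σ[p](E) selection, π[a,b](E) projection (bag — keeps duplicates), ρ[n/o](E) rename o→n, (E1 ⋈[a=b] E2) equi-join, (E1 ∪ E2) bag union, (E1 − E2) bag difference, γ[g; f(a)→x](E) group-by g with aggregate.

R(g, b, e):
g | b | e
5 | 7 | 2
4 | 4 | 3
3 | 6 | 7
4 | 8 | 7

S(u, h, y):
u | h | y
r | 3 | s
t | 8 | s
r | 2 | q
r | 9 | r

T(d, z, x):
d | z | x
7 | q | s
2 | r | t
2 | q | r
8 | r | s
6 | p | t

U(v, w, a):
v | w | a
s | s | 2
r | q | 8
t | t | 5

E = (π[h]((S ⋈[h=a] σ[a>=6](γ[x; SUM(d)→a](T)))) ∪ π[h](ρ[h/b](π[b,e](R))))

Row counts bottom-up:
  S → 4
  T → 5
  γ[x; SUM(d)→a](T) → 3
  σ[a>=6](γ[x; SUM(d)→a](T)) → 2
  (S ⋈[h=a] σ[a>=6](γ[x; SUM(d)→a](T))) → 1
  π[h]((S ⋈[h=a] σ[a>=6](γ[x; SUM(d)→a](T)))) → 1
  R → 4
  π[b,e](R) → 4
  ρ[h/b](π[b,e](R)) → 4
  π[h](ρ[h/b](π[b,e](R))) → 4
  (π[h]((S ⋈[h=a] σ[a>=6](γ[x; SUM(d)→a](T)))) ∪ π[h](ρ[h/b](π[b,e](R)))) → 5

|E| = 5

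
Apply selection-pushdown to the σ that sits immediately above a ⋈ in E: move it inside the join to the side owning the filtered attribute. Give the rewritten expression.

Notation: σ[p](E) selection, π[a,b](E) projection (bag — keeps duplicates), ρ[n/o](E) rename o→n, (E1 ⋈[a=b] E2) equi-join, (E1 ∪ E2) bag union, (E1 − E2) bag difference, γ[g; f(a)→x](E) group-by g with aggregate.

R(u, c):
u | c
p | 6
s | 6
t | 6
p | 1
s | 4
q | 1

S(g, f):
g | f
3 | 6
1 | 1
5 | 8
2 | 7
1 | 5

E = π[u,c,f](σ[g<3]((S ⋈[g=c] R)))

σ filters on g, owned by the left side.
E' = π[u,c,f]((σ[g<3](S) ⋈[g=c] R))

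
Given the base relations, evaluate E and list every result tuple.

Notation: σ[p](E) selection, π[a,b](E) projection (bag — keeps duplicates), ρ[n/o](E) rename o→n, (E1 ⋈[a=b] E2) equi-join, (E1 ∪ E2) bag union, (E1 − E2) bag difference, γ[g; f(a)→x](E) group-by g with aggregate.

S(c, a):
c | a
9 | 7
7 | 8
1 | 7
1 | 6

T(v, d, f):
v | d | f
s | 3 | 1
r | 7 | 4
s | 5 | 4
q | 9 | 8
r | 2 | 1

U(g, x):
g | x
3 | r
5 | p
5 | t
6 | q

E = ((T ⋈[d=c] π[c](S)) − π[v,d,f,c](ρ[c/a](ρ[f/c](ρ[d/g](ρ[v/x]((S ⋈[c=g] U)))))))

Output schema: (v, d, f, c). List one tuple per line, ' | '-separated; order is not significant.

Per-node cardinality:
  T → 5
  S → 4
  π[c](S) → 4
  (T ⋈[d=c] π[c](S)) → 2
  S → 4
  U → 4
  (S ⋈[c=g] U) → 0
  ρ[v/x]((S ⋈[c=g] U)) → 0
  ρ[d/g](ρ[v/x]((S ⋈[c=g] U))) → 0
  ρ[f/c](ρ[d/g](ρ[v/x]((S ⋈[c=g] U)))) → 0
  ρ[c/a](ρ[f/c](ρ[d/g](ρ[v/x]((S ⋈[c=g] U))))) → 0
  π[v,d,f,c](ρ[c/a](ρ[f/c](ρ[d/g](ρ[v/x]((S ⋈[c=g] U)))))) → 0
  ((T ⋈[d=c] π[c](S)) − π[v,d,f,c](ρ[c/a](ρ[f/c](ρ[d/g](ρ[v/x]((S ⋈[c=g] U))))))) → 2

== RESULT ==
v | d | f | c
q | 9 | 8 | 9
r | 7 | 4 | 7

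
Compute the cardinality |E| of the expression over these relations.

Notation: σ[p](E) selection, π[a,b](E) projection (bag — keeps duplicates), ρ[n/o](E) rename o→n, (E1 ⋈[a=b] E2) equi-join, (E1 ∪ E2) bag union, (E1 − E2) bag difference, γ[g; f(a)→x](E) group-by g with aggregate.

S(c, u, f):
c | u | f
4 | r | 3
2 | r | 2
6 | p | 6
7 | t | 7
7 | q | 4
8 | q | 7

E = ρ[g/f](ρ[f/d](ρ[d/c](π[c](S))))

Stepwise |·|:
  S → 6
  π[c](S) → 6
  ρ[d/c](π[c](S)) → 6
  ρ[f/d](ρ[d/c](π[c](S))) → 6
  ρ[g/f](ρ[f/d](ρ[d/c](π[c](S)))) → 6

|E| = 6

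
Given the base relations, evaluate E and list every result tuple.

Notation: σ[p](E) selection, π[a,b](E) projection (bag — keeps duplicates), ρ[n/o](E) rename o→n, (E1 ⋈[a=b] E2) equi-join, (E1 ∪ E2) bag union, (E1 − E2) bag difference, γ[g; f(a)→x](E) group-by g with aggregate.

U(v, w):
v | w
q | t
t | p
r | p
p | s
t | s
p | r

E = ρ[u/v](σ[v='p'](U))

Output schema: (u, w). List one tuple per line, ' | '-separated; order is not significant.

Row counts bottom-up:
  U → 6
  σ[v='p'](U) → 2
  ρ[u/v](σ[v='p'](U)) → 2

== RESULT ==
u | w
p | r
p | s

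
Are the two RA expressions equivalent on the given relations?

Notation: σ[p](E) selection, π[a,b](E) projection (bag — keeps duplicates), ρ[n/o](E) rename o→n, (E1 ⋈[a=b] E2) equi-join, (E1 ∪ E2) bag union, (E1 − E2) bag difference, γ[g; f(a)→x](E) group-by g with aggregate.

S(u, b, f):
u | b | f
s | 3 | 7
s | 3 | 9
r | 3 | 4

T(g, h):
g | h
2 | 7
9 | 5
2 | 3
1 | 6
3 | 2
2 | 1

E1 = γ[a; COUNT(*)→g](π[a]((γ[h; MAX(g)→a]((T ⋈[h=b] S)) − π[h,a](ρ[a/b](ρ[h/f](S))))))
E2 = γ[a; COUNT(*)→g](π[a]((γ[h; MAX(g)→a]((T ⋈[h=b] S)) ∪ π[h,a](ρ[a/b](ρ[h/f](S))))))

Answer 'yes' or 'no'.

E1 stepwise |·|:
  T → 6
  S → 3
  (T ⋈[h=b] S) → 3
  γ[h; MAX(g)→a]((T ⋈[h=b] S)) → 1
  S → 3
  ρ[h/f](S) → 3
  ρ[a/b](ρ[h/f](S)) → 3
  π[h,a](ρ[a/b](ρ[h/f](S))) → 3
  (γ[h; MAX(g)→a]((T ⋈[h=b] S)) − π[h,a](ρ[a/b](ρ[h/f](S)))) → 1
  π[a]((γ[h; MAX(g)→a]((T ⋈[h=b] S)) − π[h,a](ρ[a/b](ρ[h/f](S))))) → 1
  γ[a; COUNT(*)→g](π[a]((γ[h; MAX(g)→a]((T ⋈[h=b] S)) − π[h,a](ρ[a/b](ρ[h/f](S)))))) → 1
E2 stepwise |·|:
  T → 6
  S → 3
  (T ⋈[h=b] S) → 3
  γ[h; MAX(g)→a]((T ⋈[h=b] S)) → 1
  S → 3
  ρ[h/f](S) → 3
  ρ[a/b](ρ[h/f](S)) → 3
  π[h,a](ρ[a/b](ρ[h/f](S))) → 3
  (γ[h; MAX(g)→a]((T ⋈[h=b] S)) ∪ π[h,a](ρ[a/b](ρ[h/f](S)))) → 4
  π[a]((γ[h; MAX(g)→a]((T ⋈[h=b] S)) ∪ π[h,a](ρ[a/b](ρ[h/f](S))))) → 4
  γ[a; COUNT(*)→g](π[a]((γ[h; MAX(g)→a]((T ⋈[h=b] S)) ∪ π[h,a](ρ[a/b](ρ[h/f](S)))))) → 2

E1 result:
a | g
2 | 1
E2 result:
a | g
2 | 1
3 | 3
Witness: (3, 3) appears 0× in E1 but 1× in E2.

no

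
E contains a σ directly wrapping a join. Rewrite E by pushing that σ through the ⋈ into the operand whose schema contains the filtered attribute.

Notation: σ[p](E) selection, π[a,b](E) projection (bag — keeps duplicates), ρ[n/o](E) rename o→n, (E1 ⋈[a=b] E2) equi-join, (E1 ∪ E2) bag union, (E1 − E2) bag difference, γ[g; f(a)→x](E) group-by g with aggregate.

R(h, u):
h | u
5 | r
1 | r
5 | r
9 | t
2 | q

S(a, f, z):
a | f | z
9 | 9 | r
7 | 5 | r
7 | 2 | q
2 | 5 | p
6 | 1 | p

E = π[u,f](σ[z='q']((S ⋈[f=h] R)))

σ filters on z, owned by the left side.
E' = π[u,f]((σ[z='q'](S) ⋈[f=h] R))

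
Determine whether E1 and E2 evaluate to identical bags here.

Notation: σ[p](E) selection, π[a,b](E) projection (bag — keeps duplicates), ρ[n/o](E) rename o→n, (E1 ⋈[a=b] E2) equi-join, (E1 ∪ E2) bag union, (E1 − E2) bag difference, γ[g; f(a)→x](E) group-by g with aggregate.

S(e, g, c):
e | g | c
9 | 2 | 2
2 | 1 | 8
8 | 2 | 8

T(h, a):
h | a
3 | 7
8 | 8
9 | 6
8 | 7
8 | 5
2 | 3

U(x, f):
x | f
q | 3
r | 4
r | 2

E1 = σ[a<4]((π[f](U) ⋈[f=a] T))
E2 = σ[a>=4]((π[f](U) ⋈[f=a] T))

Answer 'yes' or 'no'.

E1 row counts bottom-up:
  U → 3
  π[f](U) → 3
  T → 6
  (π[f](U) ⋈[f=a] T) → 1
  σ[a<4]((π[f](U) ⋈[f=a] T)) → 1
E2 row counts bottom-up:
  U → 3
  π[f](U) → 3
  T → 6
  (π[f](U) ⋈[f=a] T) → 1
  σ[a>=4]((π[f](U) ⋈[f=a] T)) → 0

E1 result:
f | h | a
3 | 2 | 3
E2 result:
f | h | a
(0 rows)
Witness: (3, 2, 3) appears 1× in E1 but 0× in E2.

no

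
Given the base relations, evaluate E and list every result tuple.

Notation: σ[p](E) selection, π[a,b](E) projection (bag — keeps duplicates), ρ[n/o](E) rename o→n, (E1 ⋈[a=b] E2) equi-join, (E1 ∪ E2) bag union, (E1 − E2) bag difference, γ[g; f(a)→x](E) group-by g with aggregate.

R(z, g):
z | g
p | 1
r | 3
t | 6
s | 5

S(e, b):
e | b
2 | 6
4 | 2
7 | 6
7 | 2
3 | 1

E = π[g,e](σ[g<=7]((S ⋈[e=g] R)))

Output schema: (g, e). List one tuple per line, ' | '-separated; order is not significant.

Row counts bottom-up:
  S → 5
  R → 4
  (S ⋈[e=g] R) → 1
  σ[g<=7]((S ⋈[e=g] R)) → 1
  π[g,e](σ[g<=7]((S ⋈[e=g] R))) → 1

== RESULT ==
g | e
3 | 3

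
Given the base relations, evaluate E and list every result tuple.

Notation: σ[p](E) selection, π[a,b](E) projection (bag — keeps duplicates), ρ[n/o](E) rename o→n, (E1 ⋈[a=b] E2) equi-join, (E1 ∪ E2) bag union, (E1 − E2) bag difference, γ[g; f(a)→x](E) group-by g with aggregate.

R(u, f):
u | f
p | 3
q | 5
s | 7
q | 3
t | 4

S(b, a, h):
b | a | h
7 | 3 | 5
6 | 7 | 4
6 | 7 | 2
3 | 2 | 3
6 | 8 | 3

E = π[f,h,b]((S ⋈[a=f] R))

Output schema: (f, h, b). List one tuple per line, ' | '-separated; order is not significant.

Row counts bottom-up:
  S → 5
  R → 5
  (S ⋈[a=f] R) → 4
  π[f,h,b]((S ⋈[a=f] R)) → 4

== RESULT ==
f | h | b
3 | 5 | 7
3 | 5 | 7
7 | 2 | 6
7 | 4 | 6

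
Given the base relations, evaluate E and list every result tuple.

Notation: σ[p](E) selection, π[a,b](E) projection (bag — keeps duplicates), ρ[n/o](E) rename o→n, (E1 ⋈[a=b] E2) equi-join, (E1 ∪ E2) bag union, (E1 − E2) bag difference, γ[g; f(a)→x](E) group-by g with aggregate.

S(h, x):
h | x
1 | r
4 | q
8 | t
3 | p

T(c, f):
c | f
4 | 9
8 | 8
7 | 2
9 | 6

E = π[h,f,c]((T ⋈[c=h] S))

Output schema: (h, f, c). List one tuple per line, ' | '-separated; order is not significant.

Per-node cardinality:
  T → 4
  S → 4
  (T ⋈[c=h] S) → 2
  π[h,f,c]((T ⋈[c=h] S)) → 2

== RESULT ==
h | f | c
4 | 9 | 4
8 | 8 | 8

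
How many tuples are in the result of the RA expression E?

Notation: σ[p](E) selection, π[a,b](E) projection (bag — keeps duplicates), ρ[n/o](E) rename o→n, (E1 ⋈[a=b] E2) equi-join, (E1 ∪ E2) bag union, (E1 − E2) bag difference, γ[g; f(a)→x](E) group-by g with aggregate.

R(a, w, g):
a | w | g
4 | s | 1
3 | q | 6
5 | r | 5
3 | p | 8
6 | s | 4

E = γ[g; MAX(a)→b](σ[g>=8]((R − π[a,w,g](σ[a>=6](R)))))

Row counts bottom-up:
  R → 5
  R → 5
  σ[a>=6](R) → 1
  π[a,w,g](σ[a>=6](R)) → 1
  (R − π[a,w,g](σ[a>=6](R))) → 4
  σ[g>=8]((R − π[a,w,g](σ[a>=6](R)))) → 1
  γ[g; MAX(a)→b](σ[g>=8]((R − π[a,w,g](σ[a>=6](R))))) → 1

|E| = 1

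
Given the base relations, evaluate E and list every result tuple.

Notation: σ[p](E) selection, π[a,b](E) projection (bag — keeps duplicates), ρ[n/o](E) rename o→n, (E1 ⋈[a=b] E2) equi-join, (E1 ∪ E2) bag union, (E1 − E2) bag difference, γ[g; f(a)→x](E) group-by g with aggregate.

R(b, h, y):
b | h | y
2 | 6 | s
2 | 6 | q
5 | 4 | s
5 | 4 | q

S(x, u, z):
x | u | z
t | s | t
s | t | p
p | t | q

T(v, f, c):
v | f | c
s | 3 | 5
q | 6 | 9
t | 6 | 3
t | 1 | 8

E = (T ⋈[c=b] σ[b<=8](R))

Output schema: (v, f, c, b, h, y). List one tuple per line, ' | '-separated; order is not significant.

Subexpression sizes:
  T → 4
  R → 4
  σ[b<=8](R) → 4
  (T ⋈[c=b] σ[b<=8](R)) → 2

== RESULT ==
v | f | c | b | h | y
s | 3 | 5 | 5 | 4 | q
s | 3 | 5 | 5 | 4 | s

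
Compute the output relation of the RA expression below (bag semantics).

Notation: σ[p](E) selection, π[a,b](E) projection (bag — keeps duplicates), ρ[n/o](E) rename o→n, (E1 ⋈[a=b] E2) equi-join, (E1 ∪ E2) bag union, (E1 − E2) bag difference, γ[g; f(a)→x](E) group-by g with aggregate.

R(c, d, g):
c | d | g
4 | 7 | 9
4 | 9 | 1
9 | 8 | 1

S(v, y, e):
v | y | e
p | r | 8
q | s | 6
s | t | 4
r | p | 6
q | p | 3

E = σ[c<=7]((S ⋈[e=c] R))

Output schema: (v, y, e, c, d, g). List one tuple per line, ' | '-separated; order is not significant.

Subexpression sizes:
  S → 5
  R → 3
  (S ⋈[e=c] R) → 2
  σ[c<=7]((S ⋈[e=c] R)) → 2

== RESULT ==
v | y | e | c | d | g
s | t | 4 | 4 | 7 | 9
s | t | 4 | 4 | 9 | 1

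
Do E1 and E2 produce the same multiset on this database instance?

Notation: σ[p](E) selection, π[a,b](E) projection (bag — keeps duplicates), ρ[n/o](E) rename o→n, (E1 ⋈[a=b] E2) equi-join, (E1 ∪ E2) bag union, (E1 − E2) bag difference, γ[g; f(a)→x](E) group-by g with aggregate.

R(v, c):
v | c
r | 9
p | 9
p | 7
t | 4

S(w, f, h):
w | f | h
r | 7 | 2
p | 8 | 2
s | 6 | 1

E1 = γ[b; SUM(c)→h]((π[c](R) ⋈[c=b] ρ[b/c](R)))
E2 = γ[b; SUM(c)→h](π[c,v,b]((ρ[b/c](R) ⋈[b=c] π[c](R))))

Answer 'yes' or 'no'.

E1 per-node cardinality:
  R → 4
  π[c](R) → 4
  R → 4
  ρ[b/c](R) → 4
  (π[c](R) ⋈[c=b] ρ[b/c](R)) → 6
  γ[b; SUM(c)→h]((π[c](R) ⋈[c=b] ρ[b/c](R))) → 3
E2 per-node cardinality:
  R → 4
  ρ[b/c](R) → 4
  R → 4
  π[c](R) → 4
  (ρ[b/c](R) ⋈[b=c] π[c](R)) → 6
  π[c,v,b]((ρ[b/c](R) ⋈[b=c] π[c](R))) → 6
  γ[b; SUM(c)→h](π[c,v,b]((ρ[b/c](R) ⋈[b=c] π[c](R)))) → 3

E1 and E2 produce the same multiset:
b | h
4 | 4
7 | 7
9 | 36

yes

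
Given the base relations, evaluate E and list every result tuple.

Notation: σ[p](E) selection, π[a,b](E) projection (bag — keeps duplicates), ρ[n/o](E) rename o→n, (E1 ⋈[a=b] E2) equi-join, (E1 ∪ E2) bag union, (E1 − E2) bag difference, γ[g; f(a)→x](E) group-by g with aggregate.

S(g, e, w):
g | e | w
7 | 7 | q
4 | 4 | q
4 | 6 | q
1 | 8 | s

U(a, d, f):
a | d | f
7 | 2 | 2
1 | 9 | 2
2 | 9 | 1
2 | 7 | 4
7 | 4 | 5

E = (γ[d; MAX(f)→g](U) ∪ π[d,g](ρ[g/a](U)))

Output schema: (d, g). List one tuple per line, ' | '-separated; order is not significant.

Row counts bottom-up:
  U → 5
  γ[d; MAX(f)→g](U) → 4
  U → 5
  ρ[g/a](U) → 5
  π[d,g](ρ[g/a](U)) → 5
  (γ[d; MAX(f)→g](U) ∪ π[d,g](ρ[g/a](U))) → 9

== RESULT ==
d | g
2 | 2
2 | 7
4 | 5
4 | 7
7 | 2
7 | 4
9 | 1
9 | 2
9 | 2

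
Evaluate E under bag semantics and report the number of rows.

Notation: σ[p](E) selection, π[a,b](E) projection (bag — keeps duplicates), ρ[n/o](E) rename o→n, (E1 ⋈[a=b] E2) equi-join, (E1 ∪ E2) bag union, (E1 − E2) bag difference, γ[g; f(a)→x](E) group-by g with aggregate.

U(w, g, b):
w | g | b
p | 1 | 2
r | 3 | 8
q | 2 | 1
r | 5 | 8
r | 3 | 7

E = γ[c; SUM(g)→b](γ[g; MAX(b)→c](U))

Stepwise |·|:
  U → 5
  γ[g; MAX(b)→c](U) → 4
  γ[c; SUM(g)→b](γ[g; MAX(b)→c](U)) → 3

|E| = 3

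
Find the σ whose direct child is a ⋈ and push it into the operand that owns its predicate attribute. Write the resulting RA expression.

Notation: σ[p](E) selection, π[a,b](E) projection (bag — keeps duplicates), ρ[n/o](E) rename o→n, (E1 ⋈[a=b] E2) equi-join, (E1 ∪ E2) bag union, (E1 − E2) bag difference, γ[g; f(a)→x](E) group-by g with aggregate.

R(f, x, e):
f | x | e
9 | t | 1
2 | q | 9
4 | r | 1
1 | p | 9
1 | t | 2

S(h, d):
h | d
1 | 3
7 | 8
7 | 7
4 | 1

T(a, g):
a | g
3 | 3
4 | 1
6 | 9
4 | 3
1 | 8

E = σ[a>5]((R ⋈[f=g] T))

σ filters on a, owned by the right side.
E' = (R ⋈[f=g] σ[a>5](T))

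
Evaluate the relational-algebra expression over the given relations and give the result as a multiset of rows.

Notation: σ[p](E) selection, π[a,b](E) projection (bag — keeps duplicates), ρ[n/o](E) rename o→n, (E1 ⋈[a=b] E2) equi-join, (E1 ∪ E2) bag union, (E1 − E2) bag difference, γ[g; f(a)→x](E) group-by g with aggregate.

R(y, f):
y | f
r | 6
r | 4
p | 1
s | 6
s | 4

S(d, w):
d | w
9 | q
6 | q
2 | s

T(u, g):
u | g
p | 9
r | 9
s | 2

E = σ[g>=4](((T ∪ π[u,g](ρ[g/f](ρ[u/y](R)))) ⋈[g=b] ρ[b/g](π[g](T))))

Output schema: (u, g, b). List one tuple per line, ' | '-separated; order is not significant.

Row counts bottom-up:
  T → 3
  R → 5
  ρ[u/y](R) → 5
  ρ[g/f](ρ[u/y](R)) → 5
  π[u,g](ρ[g/f](ρ[u/y](R))) → 5
  (T ∪ π[u,g](ρ[g/f](ρ[u/y](R)))) → 8
  T → 3
  π[g](T) → 3
  ρ[b/g](π[g](T)) → 3
  ((T ∪ π[u,g](ρ[g/f](ρ[u/y](R)))) ⋈[g=b] ρ[b/g](π[g](T))) → 5
  σ[g>=4](((T ∪ π[u,g](ρ[g/f](ρ[u/y](R)))) ⋈[g=b] ρ[b/g](π[g](T)))) → 4

== RESULT ==
u | g | b
p | 9 | 9
p | 9 | 9
r | 9 | 9
r | 9 | 9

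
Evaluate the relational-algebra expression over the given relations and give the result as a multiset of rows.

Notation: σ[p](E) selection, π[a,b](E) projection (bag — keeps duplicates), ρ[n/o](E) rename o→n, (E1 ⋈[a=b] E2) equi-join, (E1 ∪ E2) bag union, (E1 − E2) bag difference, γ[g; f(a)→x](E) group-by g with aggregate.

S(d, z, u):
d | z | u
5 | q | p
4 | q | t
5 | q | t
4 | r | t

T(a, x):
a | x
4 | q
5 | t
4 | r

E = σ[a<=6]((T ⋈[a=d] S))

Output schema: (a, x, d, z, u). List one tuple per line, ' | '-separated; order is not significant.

Stepwise |·|:
  T → 3
  S → 4
  (T ⋈[a=d] S) → 6
  σ[a<=6]((T ⋈[a=d] S)) → 6

== RESULT ==
a | x | d | z | u
4 | q | 4 | q | t
4 | q | 4 | r | t
4 | r | 4 | q | t
4 | r | 4 | r | t
5 | t | 5 | q | p
5 | t | 5 | q | t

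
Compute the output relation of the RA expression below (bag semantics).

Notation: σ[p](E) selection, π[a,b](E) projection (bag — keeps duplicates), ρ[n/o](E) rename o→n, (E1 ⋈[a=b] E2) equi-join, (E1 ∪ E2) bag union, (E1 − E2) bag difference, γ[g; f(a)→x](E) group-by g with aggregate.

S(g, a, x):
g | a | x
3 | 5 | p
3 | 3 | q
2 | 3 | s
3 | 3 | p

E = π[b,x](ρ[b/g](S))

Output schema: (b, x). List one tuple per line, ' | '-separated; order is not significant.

Per-node cardinality:
  S → 4
  ρ[b/g](S) → 4
  π[b,x](ρ[b/g](S)) → 4

== RESULT ==
b | x
2 | s
3 | p
3 | p
3 | q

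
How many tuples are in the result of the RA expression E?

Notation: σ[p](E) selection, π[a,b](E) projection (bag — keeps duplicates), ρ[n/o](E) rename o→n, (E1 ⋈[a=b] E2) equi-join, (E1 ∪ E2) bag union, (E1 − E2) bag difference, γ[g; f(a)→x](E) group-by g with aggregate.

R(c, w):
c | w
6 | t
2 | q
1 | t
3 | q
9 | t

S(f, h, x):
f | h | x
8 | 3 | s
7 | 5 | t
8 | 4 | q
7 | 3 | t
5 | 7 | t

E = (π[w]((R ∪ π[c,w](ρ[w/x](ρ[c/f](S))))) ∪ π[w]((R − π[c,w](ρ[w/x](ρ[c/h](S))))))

Subexpression sizes:
  R → 5
  S → 5
  ρ[c/f](S) → 5
  ρ[w/x](ρ[c/f](S)) → 5
  π[c,w](ρ[w/x](ρ[c/f](S))) → 5
  (R ∪ π[c,w](ρ[w/x](ρ[c/f](S)))) → 10
  π[w]((R ∪ π[c,w](ρ[w/x](ρ[c/f](S))))) → 10
  R → 5
  S → 5
  ρ[c/h](S) → 5
  ρ[w/x](ρ[c/h](S)) → 5
  π[c,w](ρ[w/x](ρ[c/h](S))) → 5
  (R − π[c,w](ρ[w/x](ρ[c/h](S)))) → 5
  π[w]((R − π[c,w](ρ[w/x](ρ[c/h](S))))) → 5
  (π[w]((R ∪ π[c,w](ρ[w/x](ρ[c/f](S))))) ∪ π[w]((R − π[c,w](ρ[w/x](ρ[c/h](S)))))) → 15

|E| = 15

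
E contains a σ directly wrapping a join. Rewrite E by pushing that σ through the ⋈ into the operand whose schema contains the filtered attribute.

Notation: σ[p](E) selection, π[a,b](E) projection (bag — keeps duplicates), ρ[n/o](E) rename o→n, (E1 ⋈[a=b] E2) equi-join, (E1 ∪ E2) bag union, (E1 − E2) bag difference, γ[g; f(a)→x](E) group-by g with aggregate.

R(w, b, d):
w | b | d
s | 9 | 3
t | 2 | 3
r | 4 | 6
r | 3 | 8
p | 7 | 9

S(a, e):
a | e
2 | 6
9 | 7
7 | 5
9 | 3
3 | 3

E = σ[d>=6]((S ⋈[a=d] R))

σ filters on d, owned by the right side.
E' = (S ⋈[a=d] σ[d>=6](R))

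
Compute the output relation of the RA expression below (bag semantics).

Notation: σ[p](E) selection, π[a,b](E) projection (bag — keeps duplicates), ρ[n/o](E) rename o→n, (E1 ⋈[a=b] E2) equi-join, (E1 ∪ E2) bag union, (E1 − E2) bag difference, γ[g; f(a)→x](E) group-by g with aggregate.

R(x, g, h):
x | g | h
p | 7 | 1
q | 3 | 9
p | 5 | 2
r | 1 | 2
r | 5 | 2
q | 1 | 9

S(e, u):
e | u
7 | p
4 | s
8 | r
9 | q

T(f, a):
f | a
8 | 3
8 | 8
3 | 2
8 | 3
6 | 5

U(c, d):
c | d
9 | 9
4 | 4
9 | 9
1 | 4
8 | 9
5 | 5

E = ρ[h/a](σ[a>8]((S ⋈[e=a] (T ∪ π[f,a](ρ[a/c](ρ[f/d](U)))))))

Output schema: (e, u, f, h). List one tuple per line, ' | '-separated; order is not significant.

Per-node cardinality:
  S → 4
  T → 5
  U → 6
  ρ[f/d](U) → 6
  ρ[a/c](ρ[f/d](U)) → 6
  π[f,a](ρ[a/c](ρ[f/d](U))) → 6
  (T ∪ π[f,a](ρ[a/c](ρ[f/d](U)))) → 11
  (S ⋈[e=a] (T ∪ π[f,a](ρ[a/c](ρ[f/d](U))))) → 5
  σ[a>8]((S ⋈[e=a] (T ∪ π[f,a](ρ[a/c](ρ[f/d](U)))))) → 2
  ρ[h/a](σ[a>8]((S ⋈[e=a] (T ∪ π[f,a](ρ[a/c](ρ[f/d](U))))))) → 2

== RESULT ==
e | u | f | h
9 | q | 9 | 9
9 | q | 9 | 9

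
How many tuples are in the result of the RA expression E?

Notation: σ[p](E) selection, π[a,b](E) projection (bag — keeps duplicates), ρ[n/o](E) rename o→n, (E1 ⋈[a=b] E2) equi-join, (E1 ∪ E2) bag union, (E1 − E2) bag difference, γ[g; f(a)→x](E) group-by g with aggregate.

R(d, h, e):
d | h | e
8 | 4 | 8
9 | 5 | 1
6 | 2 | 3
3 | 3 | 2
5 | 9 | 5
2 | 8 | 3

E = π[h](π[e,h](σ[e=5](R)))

Per-node cardinality:
  R → 6
  σ[e=5](R) → 1
  π[e,h](σ[e=5](R)) → 1
  π[h](π[e,h](σ[e=5](R))) → 1

|E| = 1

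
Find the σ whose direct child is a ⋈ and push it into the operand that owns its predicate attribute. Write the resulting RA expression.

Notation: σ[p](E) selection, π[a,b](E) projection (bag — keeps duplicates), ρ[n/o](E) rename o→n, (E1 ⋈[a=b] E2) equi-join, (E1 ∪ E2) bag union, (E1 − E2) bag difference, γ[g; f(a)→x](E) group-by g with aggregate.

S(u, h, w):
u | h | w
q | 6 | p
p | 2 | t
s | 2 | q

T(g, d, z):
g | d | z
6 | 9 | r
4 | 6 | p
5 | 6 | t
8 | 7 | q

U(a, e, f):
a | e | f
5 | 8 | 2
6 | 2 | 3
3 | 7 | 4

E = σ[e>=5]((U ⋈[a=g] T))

σ filters on e, owned by the left side.
E' = (σ[e>=5](U) ⋈[a=g] T)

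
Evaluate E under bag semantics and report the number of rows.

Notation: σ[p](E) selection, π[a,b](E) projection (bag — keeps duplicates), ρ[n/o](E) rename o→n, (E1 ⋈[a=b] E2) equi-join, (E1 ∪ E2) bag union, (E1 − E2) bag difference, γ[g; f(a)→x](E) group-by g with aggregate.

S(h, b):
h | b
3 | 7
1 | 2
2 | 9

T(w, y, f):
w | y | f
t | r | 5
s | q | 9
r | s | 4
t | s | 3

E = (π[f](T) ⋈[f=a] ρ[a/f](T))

Stepwise |·|:
  T → 4
  π[f](T) → 4
  T → 4
  ρ[a/f](T) → 4
  (π[f](T) ⋈[f=a] ρ[a/f](T)) → 4

|E| = 4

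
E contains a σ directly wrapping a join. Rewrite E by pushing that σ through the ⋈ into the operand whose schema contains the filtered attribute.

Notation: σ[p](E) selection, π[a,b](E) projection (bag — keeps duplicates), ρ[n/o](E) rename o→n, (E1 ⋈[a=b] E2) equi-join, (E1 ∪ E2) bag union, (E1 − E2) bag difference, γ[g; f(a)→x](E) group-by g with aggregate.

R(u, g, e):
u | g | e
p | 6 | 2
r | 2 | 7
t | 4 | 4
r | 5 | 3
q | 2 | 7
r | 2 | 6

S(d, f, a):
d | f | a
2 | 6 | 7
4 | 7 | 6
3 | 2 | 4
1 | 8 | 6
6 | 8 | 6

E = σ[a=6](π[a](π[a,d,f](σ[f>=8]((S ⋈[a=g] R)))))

σ filters on f, owned by the left side.
E' = σ[a=6](π[a](π[a,d,f]((σ[f>=8](S) ⋈[a=g] R))))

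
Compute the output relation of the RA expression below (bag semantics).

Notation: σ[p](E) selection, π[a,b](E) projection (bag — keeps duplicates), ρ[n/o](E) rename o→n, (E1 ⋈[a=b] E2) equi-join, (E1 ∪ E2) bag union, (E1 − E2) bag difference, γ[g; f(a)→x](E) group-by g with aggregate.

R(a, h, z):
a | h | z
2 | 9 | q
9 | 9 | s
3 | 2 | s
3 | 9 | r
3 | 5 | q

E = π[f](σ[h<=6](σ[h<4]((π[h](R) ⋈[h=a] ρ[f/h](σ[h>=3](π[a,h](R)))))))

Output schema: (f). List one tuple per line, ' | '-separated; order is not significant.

Stepwise |·|:
  R → 5
  π[h](R) → 5
  R → 5
  π[a,h](R) → 5
  σ[h>=3](π[a,h](R)) → 4
  ρ[f/h](σ[h>=3](π[a,h](R))) → 4
  (π[h](R) ⋈[h=a] ρ[f/h](σ[h>=3](π[a,h](R)))) → 4
  σ[h<4]((π[h](R) ⋈[h=a] ρ[f/h](σ[h>=3](π[a,h](R))))) → 1
  σ[h<=6](σ[h<4]((π[h](R) ⋈[h=a] ρ[f/h](σ[h>=3](π[a,h](R)))))) → 1
  π[f](σ[h<=6](σ[h<4]((π[h](R) ⋈[h=a] ρ[f/h](σ[h>=3](π[a,h](R))))))) → 1

== RESULT ==
f
9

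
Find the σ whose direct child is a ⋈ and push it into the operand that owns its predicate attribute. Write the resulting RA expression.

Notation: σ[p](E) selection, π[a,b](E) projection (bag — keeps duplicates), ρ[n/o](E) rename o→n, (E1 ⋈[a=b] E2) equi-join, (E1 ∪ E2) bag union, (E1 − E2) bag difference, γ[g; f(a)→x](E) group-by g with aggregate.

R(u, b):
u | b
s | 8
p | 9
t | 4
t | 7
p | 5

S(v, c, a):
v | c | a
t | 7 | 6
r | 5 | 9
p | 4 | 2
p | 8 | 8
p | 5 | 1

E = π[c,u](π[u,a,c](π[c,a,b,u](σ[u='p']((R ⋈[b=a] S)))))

σ filters on u, owned by the left side.
E' = π[c,u](π[u,a,c](π[c,a,b,u]((σ[u='p'](R) ⋈[b=a] S))))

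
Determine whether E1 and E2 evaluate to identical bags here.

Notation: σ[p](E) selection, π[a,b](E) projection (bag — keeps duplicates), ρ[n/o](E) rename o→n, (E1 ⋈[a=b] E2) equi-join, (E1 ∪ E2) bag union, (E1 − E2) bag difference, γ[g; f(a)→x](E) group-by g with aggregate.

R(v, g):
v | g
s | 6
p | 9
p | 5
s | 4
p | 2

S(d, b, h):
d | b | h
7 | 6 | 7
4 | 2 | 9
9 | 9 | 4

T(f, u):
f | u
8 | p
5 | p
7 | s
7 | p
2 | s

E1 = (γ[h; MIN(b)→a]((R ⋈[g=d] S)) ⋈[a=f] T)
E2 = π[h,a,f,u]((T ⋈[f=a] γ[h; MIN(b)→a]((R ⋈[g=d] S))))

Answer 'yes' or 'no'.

E1 subexpression sizes:
  R → 5
  S → 3
  (R ⋈[g=d] S) → 2
  γ[h; MIN(b)→a]((R ⋈[g=d] S)) → 2
  T → 5
  (γ[h; MIN(b)→a]((R ⋈[g=d] S)) ⋈[a=f] T) → 1
E2 subexpression sizes:
  T → 5
  R → 5
  S → 3
  (R ⋈[g=d] S) → 2
  γ[h; MIN(b)→a]((R ⋈[g=d] S)) → 2
  (T ⋈[f=a] γ[h; MIN(b)→a]((R ⋈[g=d] S))) → 1
  π[h,a,f,u]((T ⋈[f=a] γ[h; MIN(b)→a]((R ⋈[g=d] S)))) → 1

E1 and E2 produce the same multiset:
h | a | f | u
9 | 2 | 2 | s

yes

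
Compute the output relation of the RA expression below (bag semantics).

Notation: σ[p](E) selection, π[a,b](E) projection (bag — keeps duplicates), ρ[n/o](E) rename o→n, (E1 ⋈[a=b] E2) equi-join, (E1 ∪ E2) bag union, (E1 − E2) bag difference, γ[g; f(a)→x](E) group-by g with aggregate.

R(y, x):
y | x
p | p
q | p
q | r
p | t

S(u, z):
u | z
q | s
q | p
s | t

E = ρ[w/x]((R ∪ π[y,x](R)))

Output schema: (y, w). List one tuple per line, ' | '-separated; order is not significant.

Row counts bottom-up:
  R → 4
  R → 4
  π[y,x](R) → 4
  (R ∪ π[y,x](R)) → 8
  ρ[w/x]((R ∪ π[y,x](R))) → 8

== RESULT ==
y | w
p | p
p | p
p | t
p | t
q | p
q | p
q | r
q | r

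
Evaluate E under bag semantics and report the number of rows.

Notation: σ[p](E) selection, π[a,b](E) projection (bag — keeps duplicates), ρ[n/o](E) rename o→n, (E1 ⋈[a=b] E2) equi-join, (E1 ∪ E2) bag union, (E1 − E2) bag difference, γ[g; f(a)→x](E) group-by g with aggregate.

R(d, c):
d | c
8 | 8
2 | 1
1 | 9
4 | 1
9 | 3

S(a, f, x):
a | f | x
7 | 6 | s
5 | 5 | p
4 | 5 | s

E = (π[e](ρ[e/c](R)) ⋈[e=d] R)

Stepwise |·|:
  R → 5
  ρ[e/c](R) → 5
  π[e](ρ[e/c](R)) → 5
  R → 5
  (π[e](ρ[e/c](R)) ⋈[e=d] R) → 4

|E| = 4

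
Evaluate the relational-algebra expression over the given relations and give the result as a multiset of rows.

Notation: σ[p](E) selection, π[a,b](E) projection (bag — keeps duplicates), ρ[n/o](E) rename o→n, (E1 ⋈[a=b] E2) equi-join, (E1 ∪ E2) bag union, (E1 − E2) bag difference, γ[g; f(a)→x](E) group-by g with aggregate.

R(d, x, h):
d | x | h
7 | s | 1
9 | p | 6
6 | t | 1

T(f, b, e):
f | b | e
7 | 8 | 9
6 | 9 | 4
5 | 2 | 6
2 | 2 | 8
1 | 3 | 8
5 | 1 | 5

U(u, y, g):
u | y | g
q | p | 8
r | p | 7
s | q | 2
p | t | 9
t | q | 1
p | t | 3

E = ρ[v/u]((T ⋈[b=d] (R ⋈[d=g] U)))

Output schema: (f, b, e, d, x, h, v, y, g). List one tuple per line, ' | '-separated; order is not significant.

Stepwise |·|:
  T → 6
  R → 3
  U → 6
  (R ⋈[d=g] U) → 2
  (T ⋈[b=d] (R ⋈[d=g] U)) → 1
  ρ[v/u]((T ⋈[b=d] (R ⋈[d=g] U))) → 1

== RESULT ==
f | b | e | d | x | h | v | y | g
6 | 9 | 4 | 9 | p | 6 | p | t | 9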